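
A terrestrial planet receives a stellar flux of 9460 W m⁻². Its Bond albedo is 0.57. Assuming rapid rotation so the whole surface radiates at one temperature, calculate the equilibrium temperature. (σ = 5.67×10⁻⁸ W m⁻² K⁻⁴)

Energy balance: absorbed = emitted ⇒ πR²·S(1−A) = 4πR²·σT_eq⁴, so T_eq⁴ = S(1−A)/(4σ).
T_eq = [9460 × 0.43 / (4 × 5.67×10⁻⁸)]^(1/4) = (1.79×10¹⁰)^(1/4) = 366 K.

T_eq ≈ 366 K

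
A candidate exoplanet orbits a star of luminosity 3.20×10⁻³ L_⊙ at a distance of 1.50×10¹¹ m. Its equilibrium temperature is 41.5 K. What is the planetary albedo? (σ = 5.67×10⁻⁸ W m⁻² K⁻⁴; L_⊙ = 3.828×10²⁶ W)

L = 3.20×10⁻³ × 3.828×10²⁶ = 1.22×10²⁴ W.
Flux: S = L/(4πd²) = 1.22×10²⁴/(4π×(1.50×10¹¹)²) = 4.33 W m⁻².
From T_eq⁴ = S(1−A)/(4σ): 1−A = 4σT_eq⁴/S.
1−A = 4 × 5.67×10⁻⁸ × (41.5)⁴ / 4.33 = 0.155.

A ≈ 0.84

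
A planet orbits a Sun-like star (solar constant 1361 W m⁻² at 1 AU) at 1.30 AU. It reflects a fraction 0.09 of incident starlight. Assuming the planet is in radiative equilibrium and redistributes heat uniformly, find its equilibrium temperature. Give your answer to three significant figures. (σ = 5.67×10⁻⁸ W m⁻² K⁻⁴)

Flux at 1.30 AU: S = 1361/1.30² = 805 W m⁻².
Energy balance: absorbed = emitted ⇒ πR²·S(1−A) = 4πR²·σT_eq⁴, so T_eq⁴ = S(1−A)/(4σ).
T_eq = [805 × 0.91 / (4 × 5.67×10⁻⁸)]^(1/4) = (3.23×10⁹)^(1/4) = 238 K.

T_eq ≈ 238 K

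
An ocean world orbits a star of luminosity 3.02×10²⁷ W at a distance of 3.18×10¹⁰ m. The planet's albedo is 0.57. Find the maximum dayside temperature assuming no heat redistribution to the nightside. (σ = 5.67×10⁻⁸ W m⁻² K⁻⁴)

T_ss ≈ 1160 K

Flux: S = L/(4πd²) = 3.02×10²⁷/(4π×(3.18×10¹⁰)²) = 2.38×10⁵ W m⁻².
With no redistribution each surface element balances locally: S(1−A) = σT⁴.
T = [2.38×10⁵ × 0.43 / 5.67×10⁻⁸]^(1/4) = (1.80×10¹²)^(1/4) = 1160 K.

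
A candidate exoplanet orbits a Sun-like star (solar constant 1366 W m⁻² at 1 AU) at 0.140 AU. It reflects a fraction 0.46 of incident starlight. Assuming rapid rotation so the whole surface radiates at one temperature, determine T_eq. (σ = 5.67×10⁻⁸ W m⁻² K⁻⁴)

Flux at 0.140 AU: S = 1366/0.140² = 6.97×10⁴ W m⁻².
Energy balance: absorbed = emitted ⇒ πR²·S(1−A) = 4πR²·σT_eq⁴, so T_eq⁴ = S(1−A)/(4σ).
T_eq = [6.97×10⁴ × 0.54 / (4 × 5.67×10⁻⁸)]^(1/4) = (1.66×10¹¹)^(1/4) = 638 K.

T_eq ≈ 638 K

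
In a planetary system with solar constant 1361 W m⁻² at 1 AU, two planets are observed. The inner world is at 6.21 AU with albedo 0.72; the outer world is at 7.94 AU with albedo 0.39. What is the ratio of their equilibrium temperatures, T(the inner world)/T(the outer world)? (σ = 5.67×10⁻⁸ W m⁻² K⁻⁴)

T₁/T₂ ≈ 0.931

T_eq = [S₀(1−A)/(4σd²)]^(1/4), so T ∝ (1−A)^(1/4) / √d.
T₁ = [1361×0.28/(4×5.67×10⁻⁸×6.21²)]^(1/4) = 81.25 K.
T₂ = [1361×0.61/(4×5.67×10⁻⁸×7.94²)]^(1/4) = 87.29 K.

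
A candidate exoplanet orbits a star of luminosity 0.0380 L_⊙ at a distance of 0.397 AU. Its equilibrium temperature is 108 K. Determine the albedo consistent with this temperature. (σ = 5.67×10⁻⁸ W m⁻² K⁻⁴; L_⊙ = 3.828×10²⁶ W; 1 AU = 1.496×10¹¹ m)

d = 0.397 AU = 5.94×10¹⁰ m.
L = 0.0380 × 3.828×10²⁶ = 1.45×10²⁵ W.
Flux: S = L/(4πd²) = 1.45×10²⁵/(4π×(5.94×10¹⁰)²) = 328 W m⁻².
From T_eq⁴ = S(1−A)/(4σ): 1−A = 4σT_eq⁴/S.
1−A = 4 × 5.67×10⁻⁸ × (108)⁴ / 328 = 0.094.

A ≈ 0.91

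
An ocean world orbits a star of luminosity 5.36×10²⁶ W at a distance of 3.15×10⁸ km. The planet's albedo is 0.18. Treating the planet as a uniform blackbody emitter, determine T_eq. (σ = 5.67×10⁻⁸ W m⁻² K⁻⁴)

T_eq ≈ 199 K

d = 3.15×10⁸ km = 3.15×10¹¹ m.
Flux: S = L/(4πd²) = 5.36×10²⁶/(4π×(3.15×10¹¹)²) = 430 W m⁻².
Energy balance: absorbed = emitted ⇒ πR²·S(1−A) = 4πR²·σT_eq⁴, so T_eq⁴ = S(1−A)/(4σ).
T_eq = [430 × 0.82 / (4 × 5.67×10⁻⁸)]^(1/4) = (1.55×10⁹)^(1/4) = 199 K.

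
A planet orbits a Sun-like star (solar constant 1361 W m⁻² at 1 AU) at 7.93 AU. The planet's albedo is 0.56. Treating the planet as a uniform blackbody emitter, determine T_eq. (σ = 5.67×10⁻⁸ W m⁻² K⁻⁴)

Flux at 7.93 AU: S = 1361/7.93² = 21.6 W m⁻².
Energy balance: absorbed = emitted ⇒ πR²·S(1−A) = 4πR²·σT_eq⁴, so T_eq⁴ = S(1−A)/(4σ).
T_eq = [21.6 × 0.44 / (4 × 5.67×10⁻⁸)]^(1/4) = (4.20×10⁷)^(1/4) = 80.5 K.

T_eq ≈ 80.5 K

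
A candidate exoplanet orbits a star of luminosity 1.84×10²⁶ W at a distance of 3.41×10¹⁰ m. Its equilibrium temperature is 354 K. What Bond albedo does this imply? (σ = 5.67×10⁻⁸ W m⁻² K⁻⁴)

A ≈ 0.72

Flux: S = L/(4πd²) = 1.84×10²⁶/(4π×(3.41×10¹⁰)²) = 1.26×10⁴ W m⁻².
From T_eq⁴ = S(1−A)/(4σ): 1−A = 4σT_eq⁴/S.
1−A = 4 × 5.67×10⁻⁸ × (354)⁴ / 1.26×10⁴ = 0.283.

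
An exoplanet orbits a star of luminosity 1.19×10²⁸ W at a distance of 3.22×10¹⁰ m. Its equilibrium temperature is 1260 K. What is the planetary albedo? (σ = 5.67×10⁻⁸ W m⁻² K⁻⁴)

A ≈ 0.37

Flux: S = L/(4πd²) = 1.19×10²⁸/(4π×(3.22×10¹⁰)²) = 9.13×10⁵ W m⁻².
From T_eq⁴ = S(1−A)/(4σ): 1−A = 4σT_eq⁴/S.
1−A = 4 × 5.67×10⁻⁸ × (1260)⁴ / 9.13×10⁵ = 0.626.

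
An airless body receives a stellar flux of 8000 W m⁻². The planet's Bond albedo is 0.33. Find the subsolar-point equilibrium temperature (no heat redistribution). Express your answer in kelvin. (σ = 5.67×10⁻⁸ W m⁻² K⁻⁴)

T_ss ≈ 554 K

At the subsolar point the surface absorbs S(1−A) and emits σT⁴ per unit area — no factor of 4, since only the local patch is in balance.
T = [8000 × 0.67 / 5.67×10⁻⁸]^(1/4) = (9.45×10¹⁰)^(1/4) = 554 K.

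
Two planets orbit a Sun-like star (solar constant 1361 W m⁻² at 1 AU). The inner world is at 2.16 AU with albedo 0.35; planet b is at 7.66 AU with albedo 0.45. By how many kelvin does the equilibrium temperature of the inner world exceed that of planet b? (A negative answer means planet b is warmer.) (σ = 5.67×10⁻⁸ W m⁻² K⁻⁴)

ΔT ≈ 83.4 K

T_eq = [S₀(1−A)/(4σd²)]^(1/4), so T ∝ (1−A)^(1/4) / √d.
T₁ = [1361×0.65/(4×5.67×10⁻⁸×2.16²)]^(1/4) = 170.04 K.
T₂ = [1361×0.55/(4×5.67×10⁻⁸×7.66²)]^(1/4) = 86.60 K.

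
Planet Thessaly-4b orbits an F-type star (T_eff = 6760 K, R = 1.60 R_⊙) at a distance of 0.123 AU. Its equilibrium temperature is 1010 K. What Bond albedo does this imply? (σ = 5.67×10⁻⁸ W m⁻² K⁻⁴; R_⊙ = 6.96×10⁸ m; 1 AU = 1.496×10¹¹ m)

R_⋆ = 1.60 × 6.96×10⁸ = 1.11×10⁹ m.
d = 0.123 AU = 1.84×10¹⁰ m.
L = 4πR_⋆²σT_⋆⁴ = 4π(1.11×10⁹)² × 5.67×10⁻⁸ × (6760)⁴ = 1.85×10²⁷ W.
S = L/(4πd²) = 4.34×10⁵ W m⁻².
From T_eq⁴ = S(1−A)/(4σ): 1−A = 4σT_eq⁴/S.
1−A = 4 × 5.67×10⁻⁸ × (1010)⁴ / 4.34×10⁵ = 0.544.

A ≈ 0.46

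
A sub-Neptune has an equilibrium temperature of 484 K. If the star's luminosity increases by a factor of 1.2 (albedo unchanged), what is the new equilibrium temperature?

T_eq ≈ 507 K

T_eq ∝ L^(1/4) · d^(−1/2).
T′ = 484 × 1.2^(1/4) = 507 K.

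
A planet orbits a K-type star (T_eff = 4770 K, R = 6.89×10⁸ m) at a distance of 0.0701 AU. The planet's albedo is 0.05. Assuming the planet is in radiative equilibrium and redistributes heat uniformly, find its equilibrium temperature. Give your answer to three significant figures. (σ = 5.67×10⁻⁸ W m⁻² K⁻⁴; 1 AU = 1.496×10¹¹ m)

T_eq ≈ 854 K

d = 0.0701 AU = 1.05×10¹⁰ m.
L = 4πR_⋆²σT_⋆⁴ = 4π(6.89×10⁸)² × 5.67×10⁻⁸ × (4770)⁴ = 1.75×10²⁶ W.
S = L/(4πd²) = 1.27×10⁵ W m⁻².
Energy balance: absorbed = emitted ⇒ πR²·S(1−A) = 4πR²·σT_eq⁴, so T_eq⁴ = S(1−A)/(4σ).
T_eq = [1.27×10⁵ × 0.95 / (4 × 5.67×10⁻⁸)]^(1/4) = (5.31×10¹¹)^(1/4) = 854 K.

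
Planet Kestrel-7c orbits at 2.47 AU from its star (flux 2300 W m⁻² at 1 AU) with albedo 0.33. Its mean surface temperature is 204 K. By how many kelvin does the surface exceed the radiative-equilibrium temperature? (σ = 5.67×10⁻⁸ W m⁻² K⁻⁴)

S = 2300/2.47² = 377.0 W m⁻².
T_eq = [S(1−A)/(4σ)]^(1/4) = [377.0×0.67/(4×5.67×10⁻⁸)]^(1/4) = 182.7 K.
ΔT = T_surf − T_eq = 204 − 182.7.

ΔT ≈ 21.3 K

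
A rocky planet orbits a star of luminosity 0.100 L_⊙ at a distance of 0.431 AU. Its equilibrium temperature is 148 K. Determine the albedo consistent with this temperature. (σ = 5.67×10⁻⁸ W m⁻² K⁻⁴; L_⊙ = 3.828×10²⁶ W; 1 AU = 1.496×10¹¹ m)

d = 0.431 AU = 6.45×10¹⁰ m.
L = 0.100 × 3.828×10²⁶ = 3.83×10²⁵ W.
Flux: S = L/(4πd²) = 3.83×10²⁵/(4π×(6.45×10¹⁰)²) = 733 W m⁻².
From T_eq⁴ = S(1−A)/(4σ): 1−A = 4σT_eq⁴/S.
1−A = 4 × 5.67×10⁻⁸ × (148)⁴ / 733 = 0.149.

A ≈ 0.85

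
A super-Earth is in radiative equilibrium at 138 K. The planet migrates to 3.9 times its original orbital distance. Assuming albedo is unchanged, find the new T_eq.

T_eq ∝ L^(1/4) · d^(−1/2).
T′ = 138 / 3.9^(1/2) = 69.9 K.

T_eq ≈ 69.9 K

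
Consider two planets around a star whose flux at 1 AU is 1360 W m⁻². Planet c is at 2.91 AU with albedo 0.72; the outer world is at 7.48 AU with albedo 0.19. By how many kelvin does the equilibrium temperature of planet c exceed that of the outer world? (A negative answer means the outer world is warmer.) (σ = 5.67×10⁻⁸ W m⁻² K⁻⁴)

ΔT ≈ 22.1 K

T_eq = [S₀(1−A)/(4σd²)]^(1/4), so T ∝ (1−A)^(1/4) / √d.
T₁ = [1360×0.28/(4×5.67×10⁻⁸×2.91²)]^(1/4) = 118.66 K.
T₂ = [1360×0.81/(4×5.67×10⁻⁸×7.48²)]^(1/4) = 96.53 K.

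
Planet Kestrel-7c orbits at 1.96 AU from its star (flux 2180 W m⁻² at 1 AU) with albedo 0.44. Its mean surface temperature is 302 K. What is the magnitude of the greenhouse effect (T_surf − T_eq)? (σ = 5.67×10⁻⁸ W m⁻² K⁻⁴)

ΔT ≈ 108.5 K

S = 2180/1.96² = 567.5 W m⁻².
T_eq = [S(1−A)/(4σ)]^(1/4) = [567.5×0.56/(4×5.67×10⁻⁸)]^(1/4) = 193.5 K.
ΔT = T_surf − T_eq = 302 − 193.5.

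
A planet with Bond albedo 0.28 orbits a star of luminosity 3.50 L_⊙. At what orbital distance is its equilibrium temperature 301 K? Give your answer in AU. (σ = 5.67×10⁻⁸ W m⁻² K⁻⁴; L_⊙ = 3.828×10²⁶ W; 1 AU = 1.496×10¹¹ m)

L = 3.50 × 3.828×10²⁶ = 1.34×10²⁷ W.
From T_eq⁴ = L(1−A)/(16πσd²): d = √[L(1−A)/(16πσT_eq⁴)].
d = √[1.34×10²⁷ × 0.72 / (16π × 5.67×10⁻⁸ × (301)⁴)] = 2.03×10¹¹ m = 1.36 AU.

d ≈ 1.36 AU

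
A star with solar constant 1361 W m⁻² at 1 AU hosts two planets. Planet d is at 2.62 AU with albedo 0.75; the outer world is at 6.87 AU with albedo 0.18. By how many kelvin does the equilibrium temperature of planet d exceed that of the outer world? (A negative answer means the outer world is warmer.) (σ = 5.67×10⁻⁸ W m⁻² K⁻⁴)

ΔT ≈ 20.5 K

T_eq = [S₀(1−A)/(4σd²)]^(1/4), so T ∝ (1−A)^(1/4) / √d.
T₁ = [1361×0.25/(4×5.67×10⁻⁸×2.62²)]^(1/4) = 121.59 K.
T₂ = [1361×0.82/(4×5.67×10⁻⁸×6.87²)]^(1/4) = 101.05 K.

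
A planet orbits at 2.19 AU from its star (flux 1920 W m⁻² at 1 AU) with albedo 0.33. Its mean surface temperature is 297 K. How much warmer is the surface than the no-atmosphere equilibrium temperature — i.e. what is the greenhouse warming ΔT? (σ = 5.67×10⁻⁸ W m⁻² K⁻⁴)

S = 1920/2.19² = 400.3 W m⁻².
T_eq = [S(1−A)/(4σ)]^(1/4) = [400.3×0.67/(4×5.67×10⁻⁸)]^(1/4) = 185.4 K.
ΔT = T_surf − T_eq = 297 − 185.4.

ΔT ≈ 111.6 K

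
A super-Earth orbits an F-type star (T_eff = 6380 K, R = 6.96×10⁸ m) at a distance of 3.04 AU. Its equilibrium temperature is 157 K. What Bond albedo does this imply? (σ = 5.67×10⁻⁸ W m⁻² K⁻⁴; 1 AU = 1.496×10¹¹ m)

d = 3.04 AU = 4.55×10¹¹ m.
L = 4πR_⋆²σT_⋆⁴ = 4π(6.96×10⁸)² × 5.67×10⁻⁸ × (6380)⁴ = 5.72×10²⁶ W.
S = L/(4πd²) = 220 W m⁻².
From T_eq⁴ = S(1−A)/(4σ): 1−A = 4σT_eq⁴/S.
1−A = 4 × 5.67×10⁻⁸ × (157)⁴ / 220 = 0.626.

A ≈ 0.37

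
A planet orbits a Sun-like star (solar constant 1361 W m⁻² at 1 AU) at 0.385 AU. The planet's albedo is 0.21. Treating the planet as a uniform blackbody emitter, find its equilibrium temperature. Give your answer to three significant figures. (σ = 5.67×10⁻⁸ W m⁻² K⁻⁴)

T_eq ≈ 423 K

Flux at 0.385 AU: S = 1361/0.385² = 9180 W m⁻².
Energy balance: absorbed = emitted ⇒ πR²·S(1−A) = 4πR²·σT_eq⁴, so T_eq⁴ = S(1−A)/(4σ).
T_eq = [9180 × 0.79 / (4 × 5.67×10⁻⁸)]^(1/4) = (3.20×10¹⁰)^(1/4) = 423 K.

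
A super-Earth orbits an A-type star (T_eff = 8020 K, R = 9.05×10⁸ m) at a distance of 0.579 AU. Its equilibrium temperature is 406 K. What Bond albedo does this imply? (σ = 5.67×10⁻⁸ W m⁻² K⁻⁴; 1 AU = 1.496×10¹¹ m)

A ≈ 0.76

d = 0.579 AU = 8.66×10¹⁰ m.
L = 4πR_⋆²σT_⋆⁴ = 4π(9.05×10⁸)² × 5.67×10⁻⁸ × (8020)⁴ = 2.41×10²⁷ W.
S = L/(4πd²) = 2.56×10⁴ W m⁻².
From T_eq⁴ = S(1−A)/(4σ): 1−A = 4σT_eq⁴/S.
1−A = 4 × 5.67×10⁻⁸ × (406)⁴ / 2.56×10⁴ = 0.241.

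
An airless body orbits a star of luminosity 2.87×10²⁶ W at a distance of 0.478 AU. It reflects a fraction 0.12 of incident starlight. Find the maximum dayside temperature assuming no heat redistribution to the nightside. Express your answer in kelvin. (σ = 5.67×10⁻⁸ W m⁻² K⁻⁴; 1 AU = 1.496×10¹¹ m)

d = 0.478 AU = 7.15×10¹⁰ m.
Flux: S = L/(4πd²) = 2.87×10²⁶/(4π×(7.15×10¹⁰)²) = 4470 W m⁻².
With no redistribution each surface element balances locally: S(1−A) = σT⁴.
T = [4470 × 0.88 / 5.67×10⁻⁸]^(1/4) = (6.93×10¹⁰)^(1/4) = 513 K.

T_ss ≈ 513 K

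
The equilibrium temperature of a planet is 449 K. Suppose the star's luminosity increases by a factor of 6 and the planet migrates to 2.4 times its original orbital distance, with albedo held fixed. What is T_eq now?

T_eq ≈ 454 K

T_eq ∝ L^(1/4) · d^(−1/2).
T′ = 449 × 6^(1/4) / 2.4^(1/2) = 454 K.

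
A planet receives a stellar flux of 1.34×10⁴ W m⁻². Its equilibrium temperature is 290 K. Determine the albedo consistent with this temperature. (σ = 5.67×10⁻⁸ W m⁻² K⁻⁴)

From T_eq⁴ = S(1−A)/(4σ): 1−A = 4σT_eq⁴/S.
1−A = 4 × 5.67×10⁻⁸ × (290)⁴ / 1.34×10⁴ = 0.120.

A ≈ 0.88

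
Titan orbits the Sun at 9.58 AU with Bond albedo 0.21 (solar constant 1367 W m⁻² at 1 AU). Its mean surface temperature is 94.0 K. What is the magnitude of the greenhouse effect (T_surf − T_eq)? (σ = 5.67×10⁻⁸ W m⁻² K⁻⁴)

S = 1367/9.58² = 14.89 W m⁻².
T_eq = [S(1−A)/(4σ)]^(1/4) = [14.89×0.79/(4×5.67×10⁻⁸)]^(1/4) = 84.9 K.
ΔT = T_surf − T_eq = 94 − 84.9.

ΔT ≈ 9.1 K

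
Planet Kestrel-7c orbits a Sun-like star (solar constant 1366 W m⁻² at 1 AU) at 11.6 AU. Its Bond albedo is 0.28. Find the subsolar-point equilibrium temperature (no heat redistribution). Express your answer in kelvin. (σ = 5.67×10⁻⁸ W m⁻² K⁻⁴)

Flux at 11.6 AU: S = 1366/11.6² = 10.2 W m⁻².
At the subsolar point the surface absorbs S(1−A) and emits σT⁴ per unit area — no factor of 4, since only the local patch is in balance.
T = [10.2 × 0.72 / 5.67×10⁻⁸]^(1/4) = (1.29×10⁸)^(1/4) = 107 K.

T_ss ≈ 107 K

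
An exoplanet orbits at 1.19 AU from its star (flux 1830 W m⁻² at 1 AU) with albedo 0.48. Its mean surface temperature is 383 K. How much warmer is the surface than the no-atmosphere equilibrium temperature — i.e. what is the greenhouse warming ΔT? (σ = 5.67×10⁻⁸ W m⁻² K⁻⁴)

ΔT ≈ 149.7 K

S = 1830/1.19² = 1292 W m⁻².
T_eq = [S(1−A)/(4σ)]^(1/4) = [1292×0.52/(4×5.67×10⁻⁸)]^(1/4) = 233.3 K.
ΔT = T_surf − T_eq = 383 − 233.3.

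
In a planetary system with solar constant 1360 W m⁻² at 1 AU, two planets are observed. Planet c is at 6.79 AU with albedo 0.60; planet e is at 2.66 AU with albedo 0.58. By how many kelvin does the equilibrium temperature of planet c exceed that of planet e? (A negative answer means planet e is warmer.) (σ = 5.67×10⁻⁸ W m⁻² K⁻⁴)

ΔT ≈ -52.4 K

T_eq = [S₀(1−A)/(4σd²)]^(1/4), so T ∝ (1−A)^(1/4) / √d.
T₁ = [1360×0.40/(4×5.67×10⁻⁸×6.79²)]^(1/4) = 84.93 K.
T₂ = [1360×0.42/(4×5.67×10⁻⁸×2.66²)]^(1/4) = 137.36 K.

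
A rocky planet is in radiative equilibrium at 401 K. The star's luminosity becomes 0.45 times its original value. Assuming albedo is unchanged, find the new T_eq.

T_eq ≈ 328 K

T_eq ∝ L^(1/4) · d^(−1/2).
T′ = 401 × 0.45^(1/4) = 328 K.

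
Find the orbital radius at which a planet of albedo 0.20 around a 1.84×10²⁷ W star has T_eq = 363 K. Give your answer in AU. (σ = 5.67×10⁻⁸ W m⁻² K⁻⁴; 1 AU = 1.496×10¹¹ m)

d ≈ 1.15 AU

From T_eq⁴ = L(1−A)/(16πσd²): d = √[L(1−A)/(16πσT_eq⁴)].
d = √[1.84×10²⁷ × 0.80 / (16π × 5.67×10⁻⁸ × (363)⁴)] = 1.72×10¹¹ m = 1.15 AU.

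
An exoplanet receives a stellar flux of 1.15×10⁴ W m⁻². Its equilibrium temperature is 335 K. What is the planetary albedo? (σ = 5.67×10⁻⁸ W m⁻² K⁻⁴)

A ≈ 0.75

From T_eq⁴ = S(1−A)/(4σ): 1−A = 4σT_eq⁴/S.
1−A = 4 × 5.67×10⁻⁸ × (335)⁴ / 1.15×10⁴ = 0.248.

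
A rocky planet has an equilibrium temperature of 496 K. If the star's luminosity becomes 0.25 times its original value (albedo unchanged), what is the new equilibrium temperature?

T_eq ∝ L^(1/4) · d^(−1/2).
T′ = 496 × 0.25^(1/4) = 351 K.

T_eq ≈ 351 K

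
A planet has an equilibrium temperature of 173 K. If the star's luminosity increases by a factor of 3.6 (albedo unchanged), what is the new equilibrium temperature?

T_eq ∝ L^(1/4) · d^(−1/2).
T′ = 173 × 3.6^(1/4) = 238 K.

T_eq ≈ 238 K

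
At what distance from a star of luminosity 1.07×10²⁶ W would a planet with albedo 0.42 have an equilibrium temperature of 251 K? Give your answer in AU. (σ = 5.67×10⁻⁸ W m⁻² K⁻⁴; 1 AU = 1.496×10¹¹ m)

d ≈ 0.495 AU

From T_eq⁴ = L(1−A)/(16πσd²): d = √[L(1−A)/(16πσT_eq⁴)].
d = √[1.07×10²⁶ × 0.58 / (16π × 5.67×10⁻⁸ × (251)⁴)] = 7.41×10¹⁰ m = 0.495 AU.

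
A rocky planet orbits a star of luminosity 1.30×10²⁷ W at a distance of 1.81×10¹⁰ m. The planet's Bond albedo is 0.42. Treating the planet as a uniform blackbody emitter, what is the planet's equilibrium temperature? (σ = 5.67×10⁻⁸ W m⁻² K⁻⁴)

T_eq ≈ 948 K

Flux: S = L/(4πd²) = 1.30×10²⁷/(4π×(1.81×10¹⁰)²) = 3.16×10⁵ W m⁻².
Energy balance: absorbed = emitted ⇒ πR²·S(1−A) = 4πR²·σT_eq⁴, so T_eq⁴ = S(1−A)/(4σ).
T_eq = [3.16×10⁵ × 0.58 / (4 × 5.67×10⁻⁸)]^(1/4) = (8.08×10¹¹)^(1/4) = 948 K.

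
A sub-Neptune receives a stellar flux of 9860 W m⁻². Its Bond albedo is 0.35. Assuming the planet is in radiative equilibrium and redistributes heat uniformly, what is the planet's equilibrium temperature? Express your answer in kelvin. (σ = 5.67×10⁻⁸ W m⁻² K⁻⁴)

Energy balance: absorbed = emitted ⇒ πR²·S(1−A) = 4πR²·σT_eq⁴, so T_eq⁴ = S(1−A)/(4σ).
T_eq = [9860 × 0.65 / (4 × 5.67×10⁻⁸)]^(1/4) = (2.83×10¹⁰)^(1/4) = 410 K.

T_eq ≈ 410 K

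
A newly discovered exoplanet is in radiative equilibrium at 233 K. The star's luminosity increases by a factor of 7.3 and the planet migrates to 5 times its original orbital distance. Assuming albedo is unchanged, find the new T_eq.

T_eq ≈ 171 K

T_eq ∝ L^(1/4) · d^(−1/2).
T′ = 233 × 7.3^(1/4) / 5^(1/2) = 171 K.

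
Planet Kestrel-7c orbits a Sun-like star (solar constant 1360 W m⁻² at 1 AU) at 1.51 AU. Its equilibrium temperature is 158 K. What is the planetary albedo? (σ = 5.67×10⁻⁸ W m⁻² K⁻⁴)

Flux at 1.51 AU: S = 1360/1.51² = 596 W m⁻².
From T_eq⁴ = S(1−A)/(4σ): 1−A = 4σT_eq⁴/S.
1−A = 4 × 5.67×10⁻⁸ × (158)⁴ / 596 = 0.237.

A ≈ 0.76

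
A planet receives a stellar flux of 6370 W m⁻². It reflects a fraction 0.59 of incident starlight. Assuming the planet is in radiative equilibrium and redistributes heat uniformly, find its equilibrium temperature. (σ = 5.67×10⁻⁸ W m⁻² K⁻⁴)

Energy balance: absorbed = emitted ⇒ πR²·S(1−A) = 4πR²·σT_eq⁴, so T_eq⁴ = S(1−A)/(4σ).
T_eq = [6370 × 0.41 / (4 × 5.67×10⁻⁸)]^(1/4) = (1.15×10¹⁰)^(1/4) = 328 K.

T_eq ≈ 328 K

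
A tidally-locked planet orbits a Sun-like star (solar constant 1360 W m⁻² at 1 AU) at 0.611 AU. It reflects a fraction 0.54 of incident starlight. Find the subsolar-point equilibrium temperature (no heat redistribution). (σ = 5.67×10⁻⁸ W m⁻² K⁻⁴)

T_ss ≈ 415 K

Flux at 0.611 AU: S = 1360/0.611² = 3640 W m⁻².
At the subsolar point the surface absorbs S(1−A) and emits σT⁴ per unit area — no factor of 4, since only the local patch is in balance.
T = [3640 × 0.46 / 5.67×10⁻⁸]^(1/4) = (2.96×10¹⁰)^(1/4) = 415 K.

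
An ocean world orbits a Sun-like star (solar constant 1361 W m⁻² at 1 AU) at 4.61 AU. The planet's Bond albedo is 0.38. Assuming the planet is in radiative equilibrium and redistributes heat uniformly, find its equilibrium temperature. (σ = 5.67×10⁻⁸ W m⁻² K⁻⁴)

Flux at 4.61 AU: S = 1361/4.61² = 64.0 W m⁻².
Energy balance: absorbed = emitted ⇒ πR²·S(1−A) = 4πR²·σT_eq⁴, so T_eq⁴ = S(1−A)/(4σ).
T_eq = [64.0 × 0.62 / (4 × 5.67×10⁻⁸)]^(1/4) = (1.75×10⁸)^(1/4) = 115 K.

T_eq ≈ 115 K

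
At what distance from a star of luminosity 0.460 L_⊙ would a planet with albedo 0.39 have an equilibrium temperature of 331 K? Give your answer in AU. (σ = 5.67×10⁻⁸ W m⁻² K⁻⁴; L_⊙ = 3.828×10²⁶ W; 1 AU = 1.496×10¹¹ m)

L = 0.460 × 3.828×10²⁶ = 1.76×10²⁶ W.
From T_eq⁴ = L(1−A)/(16πσd²): d = √[L(1−A)/(16πσT_eq⁴)].
d = √[1.76×10²⁶ × 0.61 / (16π × 5.67×10⁻⁸ × (331)⁴)] = 5.60×10¹⁰ m = 0.375 AU.

d ≈ 0.375 AU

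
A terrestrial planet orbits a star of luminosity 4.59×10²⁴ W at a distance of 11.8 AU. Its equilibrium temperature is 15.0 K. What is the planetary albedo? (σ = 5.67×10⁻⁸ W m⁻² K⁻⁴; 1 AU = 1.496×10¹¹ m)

d = 11.8 AU = 1.77×10¹² m.
Flux: S = L/(4πd²) = 4.59×10²⁴/(4π×(1.77×10¹²)²) = 0.117 W m⁻².
From T_eq⁴ = S(1−A)/(4σ): 1−A = 4σT_eq⁴/S.
1−A = 4 × 5.67×10⁻⁸ × (15.0)⁴ / 0.117 = 0.098.

A ≈ 0.90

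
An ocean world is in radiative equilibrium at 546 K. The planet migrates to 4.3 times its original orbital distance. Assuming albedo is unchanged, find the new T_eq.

T_eq ≈ 263 K

T_eq ∝ L^(1/4) · d^(−1/2).
T′ = 546 / 4.3^(1/2) = 263 K.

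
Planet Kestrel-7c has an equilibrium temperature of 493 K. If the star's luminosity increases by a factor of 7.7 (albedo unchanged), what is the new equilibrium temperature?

T_eq ≈ 821 K

T_eq ∝ L^(1/4) · d^(−1/2).
T′ = 493 × 7.7^(1/4) = 821 K.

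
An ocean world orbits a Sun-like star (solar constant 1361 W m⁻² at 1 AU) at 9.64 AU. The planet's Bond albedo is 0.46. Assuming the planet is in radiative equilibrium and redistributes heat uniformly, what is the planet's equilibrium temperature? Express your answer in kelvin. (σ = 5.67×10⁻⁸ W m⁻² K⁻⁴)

T_eq ≈ 76.8 K

Flux at 9.64 AU: S = 1361/9.64² = 14.6 W m⁻².
Energy balance: absorbed = emitted ⇒ πR²·S(1−A) = 4πR²·σT_eq⁴, so T_eq⁴ = S(1−A)/(4σ).
T_eq = [14.6 × 0.54 / (4 × 5.67×10⁻⁸)]^(1/4) = (3.49×10⁷)^(1/4) = 76.8 K.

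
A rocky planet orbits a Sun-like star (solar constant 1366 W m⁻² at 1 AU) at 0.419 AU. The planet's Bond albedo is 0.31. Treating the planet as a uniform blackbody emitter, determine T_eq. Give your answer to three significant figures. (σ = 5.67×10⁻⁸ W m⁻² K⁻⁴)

T_eq ≈ 392 K

Flux at 0.419 AU: S = 1366/0.419² = 7780 W m⁻².
Energy balance: absorbed = emitted ⇒ πR²·S(1−A) = 4πR²·σT_eq⁴, so T_eq⁴ = S(1−A)/(4σ).
T_eq = [7780 × 0.69 / (4 × 5.67×10⁻⁸)]^(1/4) = (2.37×10¹⁰)^(1/4) = 392 K.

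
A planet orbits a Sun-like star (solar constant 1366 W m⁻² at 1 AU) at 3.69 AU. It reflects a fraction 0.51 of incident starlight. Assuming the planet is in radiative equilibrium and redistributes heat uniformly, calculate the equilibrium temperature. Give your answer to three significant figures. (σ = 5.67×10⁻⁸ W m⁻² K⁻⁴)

T_eq ≈ 121 K

Flux at 3.69 AU: S = 1366/3.69² = 100 W m⁻².
Energy balance: absorbed = emitted ⇒ πR²·S(1−A) = 4πR²·σT_eq⁴, so T_eq⁴ = S(1−A)/(4σ).
T_eq = [100 × 0.49 / (4 × 5.67×10⁻⁸)]^(1/4) = (2.17×10⁸)^(1/4) = 121 K.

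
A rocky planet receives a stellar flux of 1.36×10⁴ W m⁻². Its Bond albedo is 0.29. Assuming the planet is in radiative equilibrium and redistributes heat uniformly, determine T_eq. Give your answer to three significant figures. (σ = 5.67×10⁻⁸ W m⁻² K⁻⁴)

Energy balance: absorbed = emitted ⇒ πR²·S(1−A) = 4πR²·σT_eq⁴, so T_eq⁴ = S(1−A)/(4σ).
T_eq = [1.36×10⁴ × 0.71 / (4 × 5.67×10⁻⁸)]^(1/4) = (4.26×10¹⁰)^(1/4) = 454 K.

T_eq ≈ 454 K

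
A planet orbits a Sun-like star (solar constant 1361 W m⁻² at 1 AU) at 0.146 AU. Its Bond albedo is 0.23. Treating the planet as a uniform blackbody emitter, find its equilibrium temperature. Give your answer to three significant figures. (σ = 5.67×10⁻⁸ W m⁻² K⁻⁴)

Flux at 0.146 AU: S = 1361/0.146² = 6.38×10⁴ W m⁻².
Energy balance: absorbed = emitted ⇒ πR²·S(1−A) = 4πR²·σT_eq⁴, so T_eq⁴ = S(1−A)/(4σ).
T_eq = [6.38×10⁴ × 0.77 / (4 × 5.67×10⁻⁸)]^(1/4) = (2.17×10¹¹)^(1/4) = 682 K.

T_eq ≈ 682 K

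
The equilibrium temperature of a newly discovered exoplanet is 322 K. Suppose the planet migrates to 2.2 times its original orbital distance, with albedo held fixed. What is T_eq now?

T_eq ≈ 217 K

T_eq ∝ L^(1/4) · d^(−1/2).
T′ = 322 / 2.2^(1/2) = 217 K.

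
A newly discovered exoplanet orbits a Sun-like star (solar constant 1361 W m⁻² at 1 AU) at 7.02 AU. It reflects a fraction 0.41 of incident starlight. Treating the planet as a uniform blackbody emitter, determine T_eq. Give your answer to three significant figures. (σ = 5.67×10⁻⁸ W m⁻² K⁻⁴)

T_eq ≈ 92.1 K

Flux at 7.02 AU: S = 1361/7.02² = 27.6 W m⁻².
Energy balance: absorbed = emitted ⇒ πR²·S(1−A) = 4πR²·σT_eq⁴, so T_eq⁴ = S(1−A)/(4σ).
T_eq = [27.6 × 0.59 / (4 × 5.67×10⁻⁸)]^(1/4) = (7.18×10⁷)^(1/4) = 92.1 K.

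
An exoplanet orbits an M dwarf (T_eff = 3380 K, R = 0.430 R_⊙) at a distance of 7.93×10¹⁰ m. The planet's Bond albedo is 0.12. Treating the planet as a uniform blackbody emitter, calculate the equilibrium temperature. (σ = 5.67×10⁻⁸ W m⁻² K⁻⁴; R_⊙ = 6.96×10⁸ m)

T_eq ≈ 142 K

R_⋆ = 0.430 × 6.96×10⁸ = 2.99×10⁸ m.
L = 4πR_⋆²σT_⋆⁴ = 4π(2.99×10⁸)² × 5.67×10⁻⁸ × (3380)⁴ = 8.33×10²⁴ W.
S = L/(4πd²) = 105 W m⁻².
Energy balance: absorbed = emitted ⇒ πR²·S(1−A) = 4πR²·σT_eq⁴, so T_eq⁴ = S(1−A)/(4σ).
T_eq = [105 × 0.88 / (4 × 5.67×10⁻⁸)]^(1/4) = (4.09×10⁸)^(1/4) = 142 K.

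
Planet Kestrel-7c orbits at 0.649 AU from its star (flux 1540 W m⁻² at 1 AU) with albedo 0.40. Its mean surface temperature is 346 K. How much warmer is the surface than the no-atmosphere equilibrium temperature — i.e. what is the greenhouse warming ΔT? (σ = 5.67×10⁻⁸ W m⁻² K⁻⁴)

ΔT ≈ 32.4 K

S = 1540/0.649² = 3656 W m⁻².
T_eq = [S(1−A)/(4σ)]^(1/4) = [3656×0.60/(4×5.67×10⁻⁸)]^(1/4) = 313.6 K.
ΔT = T_surf − T_eq = 346 − 313.6.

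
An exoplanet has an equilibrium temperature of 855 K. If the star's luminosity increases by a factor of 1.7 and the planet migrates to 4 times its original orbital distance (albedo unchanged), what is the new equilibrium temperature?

T_eq ∝ L^(1/4) · d^(−1/2).
T′ = 855 × 1.7^(1/4) / 4^(1/2) = 488 K.

T_eq ≈ 488 K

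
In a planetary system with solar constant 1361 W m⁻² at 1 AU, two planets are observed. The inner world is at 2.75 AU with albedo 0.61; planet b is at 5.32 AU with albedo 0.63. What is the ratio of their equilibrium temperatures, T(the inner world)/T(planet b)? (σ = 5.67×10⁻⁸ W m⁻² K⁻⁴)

T_eq = [S₀(1−A)/(4σd²)]^(1/4), so T ∝ (1−A)^(1/4) / √d.
T₁ = [1361×0.39/(4×5.67×10⁻⁸×2.75²)]^(1/4) = 132.63 K.
T₂ = [1361×0.37/(4×5.67×10⁻⁸×5.32²)]^(1/4) = 94.11 K.

T₁/T₂ ≈ 1.409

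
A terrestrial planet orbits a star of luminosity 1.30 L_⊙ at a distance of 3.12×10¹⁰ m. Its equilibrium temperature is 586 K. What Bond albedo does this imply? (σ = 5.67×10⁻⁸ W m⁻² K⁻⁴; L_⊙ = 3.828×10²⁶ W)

A ≈ 0.34

L = 1.30 × 3.828×10²⁶ = 4.98×10²⁶ W.
Flux: S = L/(4πd²) = 4.98×10²⁶/(4π×(3.12×10¹⁰)²) = 4.07×10⁴ W m⁻².
From T_eq⁴ = S(1−A)/(4σ): 1−A = 4σT_eq⁴/S.
1−A = 4 × 5.67×10⁻⁸ × (586)⁴ / 4.07×10⁴ = 0.657.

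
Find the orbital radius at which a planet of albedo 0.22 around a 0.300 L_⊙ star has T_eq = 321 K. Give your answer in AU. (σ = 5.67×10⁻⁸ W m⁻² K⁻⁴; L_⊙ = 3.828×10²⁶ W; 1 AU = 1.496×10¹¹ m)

L = 0.300 × 3.828×10²⁶ = 1.15×10²⁶ W.
From T_eq⁴ = L(1−A)/(16πσd²): d = √[L(1−A)/(16πσT_eq⁴)].
d = √[1.15×10²⁶ × 0.78 / (16π × 5.67×10⁻⁸ × (321)⁴)] = 5.44×10¹⁰ m = 0.364 AU.

d ≈ 0.364 AU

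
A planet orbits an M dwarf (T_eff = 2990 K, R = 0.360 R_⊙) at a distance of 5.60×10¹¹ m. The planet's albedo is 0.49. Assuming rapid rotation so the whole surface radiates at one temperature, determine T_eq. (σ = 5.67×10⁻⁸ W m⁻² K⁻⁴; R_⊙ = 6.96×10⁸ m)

T_eq ≈ 37.8 K

R_⋆ = 0.360 × 6.96×10⁸ = 2.51×10⁸ m.
L = 4πR_⋆²σT_⋆⁴ = 4π(2.51×10⁸)² × 5.67×10⁻⁸ × (2990)⁴ = 3.58×10²⁴ W.
S = L/(4πd²) = 0.907 W m⁻².
Energy balance: absorbed = emitted ⇒ πR²·S(1−A) = 4πR²·σT_eq⁴, so T_eq⁴ = S(1−A)/(4σ).
T_eq = [0.907 × 0.51 / (4 × 5.67×10⁻⁸)]^(1/4) = (2.04×10⁶)^(1/4) = 37.8 K.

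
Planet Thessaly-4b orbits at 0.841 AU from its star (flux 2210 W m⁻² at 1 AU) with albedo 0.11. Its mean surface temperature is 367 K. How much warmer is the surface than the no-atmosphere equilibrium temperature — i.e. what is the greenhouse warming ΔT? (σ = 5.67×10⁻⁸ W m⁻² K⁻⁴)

S = 2210/0.841² = 3125 W m⁻².
T_eq = [S(1−A)/(4σ)]^(1/4) = [3125×0.89/(4×5.67×10⁻⁸)]^(1/4) = 332.8 K.
ΔT = T_surf − T_eq = 367 − 332.8.

ΔT ≈ 34.2 K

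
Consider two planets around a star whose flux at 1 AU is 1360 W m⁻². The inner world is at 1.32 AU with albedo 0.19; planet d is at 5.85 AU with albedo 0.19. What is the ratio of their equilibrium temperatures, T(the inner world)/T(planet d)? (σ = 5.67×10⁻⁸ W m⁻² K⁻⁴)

T₁/T₂ ≈ 2.105

T_eq = [S₀(1−A)/(4σd²)]^(1/4), so T ∝ (1−A)^(1/4) / √d.
T₁ = [1360×0.81/(4×5.67×10⁻⁸×1.32²)]^(1/4) = 229.78 K.
T₂ = [1360×0.81/(4×5.67×10⁻⁸×5.85²)]^(1/4) = 109.15 K.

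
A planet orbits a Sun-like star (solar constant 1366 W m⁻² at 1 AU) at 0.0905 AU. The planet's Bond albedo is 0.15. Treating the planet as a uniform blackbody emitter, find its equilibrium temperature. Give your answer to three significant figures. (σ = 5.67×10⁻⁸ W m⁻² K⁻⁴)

Flux at 0.0905 AU: S = 1366/0.0905² = 1.67×10⁵ W m⁻².
Energy balance: absorbed = emitted ⇒ πR²·S(1−A) = 4πR²·σT_eq⁴, so T_eq⁴ = S(1−A)/(4σ).
T_eq = [1.67×10⁵ × 0.85 / (4 × 5.67×10⁻⁸)]^(1/4) = (6.25×10¹¹)^(1/4) = 889 K.

T_eq ≈ 889 K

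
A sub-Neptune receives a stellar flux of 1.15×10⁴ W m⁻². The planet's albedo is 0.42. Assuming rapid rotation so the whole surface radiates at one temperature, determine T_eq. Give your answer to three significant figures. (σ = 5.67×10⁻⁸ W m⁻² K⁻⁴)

T_eq ≈ 414 K

Energy balance: absorbed = emitted ⇒ πR²·S(1−A) = 4πR²·σT_eq⁴, so T_eq⁴ = S(1−A)/(4σ).
T_eq = [1.15×10⁴ × 0.58 / (4 × 5.67×10⁻⁸)]^(1/4) = (2.94×10¹⁰)^(1/4) = 414 K.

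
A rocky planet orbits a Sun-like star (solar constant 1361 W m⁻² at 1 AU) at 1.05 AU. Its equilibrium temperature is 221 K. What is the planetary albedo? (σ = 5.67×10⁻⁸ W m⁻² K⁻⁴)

Flux at 1.05 AU: S = 1361/1.05² = 1230 W m⁻².
From T_eq⁴ = S(1−A)/(4σ): 1−A = 4σT_eq⁴/S.
1−A = 4 × 5.67×10⁻⁸ × (221)⁴ / 1230 = 0.438.

A ≈ 0.56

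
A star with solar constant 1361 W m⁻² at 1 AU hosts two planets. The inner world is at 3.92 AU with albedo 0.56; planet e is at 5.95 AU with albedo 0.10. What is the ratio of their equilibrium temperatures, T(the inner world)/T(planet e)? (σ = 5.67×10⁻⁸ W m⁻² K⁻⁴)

T_eq = [S₀(1−A)/(4σd²)]^(1/4), so T ∝ (1−A)^(1/4) / √d.
T₁ = [1361×0.44/(4×5.67×10⁻⁸×3.92²)]^(1/4) = 114.49 K.
T₂ = [1361×0.90/(4×5.67×10⁻⁸×5.95²)]^(1/4) = 111.14 K.

T₁/T₂ ≈ 1.030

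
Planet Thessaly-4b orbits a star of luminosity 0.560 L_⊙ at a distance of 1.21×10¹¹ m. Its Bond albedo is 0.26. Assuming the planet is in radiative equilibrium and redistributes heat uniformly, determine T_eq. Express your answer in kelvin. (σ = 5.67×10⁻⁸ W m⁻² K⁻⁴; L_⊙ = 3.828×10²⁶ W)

T_eq ≈ 248 K

L = 0.560 × 3.828×10²⁶ = 2.14×10²⁶ W.
Flux: S = L/(4πd²) = 2.14×10²⁶/(4π×(1.21×10¹¹)²) = 1170 W m⁻².
Energy balance: absorbed = emitted ⇒ πR²·S(1−A) = 4πR²·σT_eq⁴, so T_eq⁴ = S(1−A)/(4σ).
T_eq = [1170 × 0.74 / (4 × 5.67×10⁻⁸)]^(1/4) = (3.80×10⁹)^(1/4) = 248 K.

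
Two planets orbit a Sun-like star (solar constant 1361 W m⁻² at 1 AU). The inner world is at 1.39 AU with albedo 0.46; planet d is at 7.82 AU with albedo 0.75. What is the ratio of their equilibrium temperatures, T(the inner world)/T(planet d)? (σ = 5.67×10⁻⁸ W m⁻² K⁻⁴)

T_eq = [S₀(1−A)/(4σd²)]^(1/4), so T ∝ (1−A)^(1/4) / √d.
T₁ = [1361×0.54/(4×5.67×10⁻⁸×1.39²)]^(1/4) = 202.37 K.
T₂ = [1361×0.25/(4×5.67×10⁻⁸×7.82²)]^(1/4) = 70.38 K.

T₁/T₂ ≈ 2.875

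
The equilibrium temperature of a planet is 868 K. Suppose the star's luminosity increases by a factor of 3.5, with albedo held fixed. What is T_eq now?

T_eq ∝ L^(1/4) · d^(−1/2).
T′ = 868 × 3.5^(1/4) = 1190 K.

T_eq ≈ 1190 K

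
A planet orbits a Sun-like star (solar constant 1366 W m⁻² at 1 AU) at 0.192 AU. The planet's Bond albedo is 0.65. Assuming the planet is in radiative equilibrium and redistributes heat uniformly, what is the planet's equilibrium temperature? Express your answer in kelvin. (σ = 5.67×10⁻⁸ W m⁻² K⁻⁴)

Flux at 0.192 AU: S = 1366/0.192² = 3.71×10⁴ W m⁻².
Energy balance: absorbed = emitted ⇒ πR²·S(1−A) = 4πR²·σT_eq⁴, so T_eq⁴ = S(1−A)/(4σ).
T_eq = [3.71×10⁴ × 0.35 / (4 × 5.67×10⁻⁸)]^(1/4) = (5.72×10¹⁰)^(1/4) = 489 K.

T_eq ≈ 489 K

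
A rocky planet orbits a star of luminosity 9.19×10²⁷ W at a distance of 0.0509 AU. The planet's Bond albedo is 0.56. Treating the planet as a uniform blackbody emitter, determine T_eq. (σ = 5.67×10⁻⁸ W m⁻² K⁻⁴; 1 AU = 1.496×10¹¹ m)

d = 0.0509 AU = 7.61×10⁹ m.
Flux: S = L/(4πd²) = 9.19×10²⁷/(4π×(7.61×10⁹)²) = 1.26×10⁷ W m⁻².
Energy balance: absorbed = emitted ⇒ πR²·S(1−A) = 4πR²·σT_eq⁴, so T_eq⁴ = S(1−A)/(4σ).
T_eq = [1.26×10⁷ × 0.44 / (4 × 5.67×10⁻⁸)]^(1/4) = (2.45×10¹³)^(1/4) = 2220 K.

T_eq ≈ 2220 K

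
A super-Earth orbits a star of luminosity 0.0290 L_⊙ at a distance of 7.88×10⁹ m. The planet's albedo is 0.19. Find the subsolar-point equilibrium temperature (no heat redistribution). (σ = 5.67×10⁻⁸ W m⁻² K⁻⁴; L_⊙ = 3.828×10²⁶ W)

T_ss ≈ 671 K

L = 0.0290 × 3.828×10²⁶ = 1.11×10²⁵ W.
Flux: S = L/(4πd²) = 1.11×10²⁵/(4π×(7.88×10⁹)²) = 1.42×10⁴ W m⁻².
At the subsolar point the surface absorbs S(1−A) and emits σT⁴ per unit area — no factor of 4, since only the local patch is in balance.
T = [1.42×10⁴ × 0.81 / 5.67×10⁻⁸]^(1/4) = (2.03×10¹¹)^(1/4) = 671 K.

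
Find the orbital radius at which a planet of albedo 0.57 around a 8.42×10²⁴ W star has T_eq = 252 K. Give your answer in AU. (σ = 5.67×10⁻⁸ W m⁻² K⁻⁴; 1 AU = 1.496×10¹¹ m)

d ≈ 0.119 AU

From T_eq⁴ = L(1−A)/(16πσd²): d = √[L(1−A)/(16πσT_eq⁴)].
d = √[8.42×10²⁴ × 0.43 / (16π × 5.67×10⁻⁸ × (252)⁴)] = 1.77×10¹⁰ m = 0.119 AU.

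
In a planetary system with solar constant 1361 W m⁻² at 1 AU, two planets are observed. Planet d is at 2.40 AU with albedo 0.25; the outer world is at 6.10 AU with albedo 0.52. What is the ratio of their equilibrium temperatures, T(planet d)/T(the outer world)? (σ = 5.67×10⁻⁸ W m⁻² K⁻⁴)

T_eq = [S₀(1−A)/(4σd²)]^(1/4), so T ∝ (1−A)^(1/4) / √d.
T₁ = [1361×0.75/(4×5.67×10⁻⁸×2.40²)]^(1/4) = 167.19 K.
T₂ = [1361×0.48/(4×5.67×10⁻⁸×6.10²)]^(1/4) = 93.80 K.

T₁/T₂ ≈ 1.782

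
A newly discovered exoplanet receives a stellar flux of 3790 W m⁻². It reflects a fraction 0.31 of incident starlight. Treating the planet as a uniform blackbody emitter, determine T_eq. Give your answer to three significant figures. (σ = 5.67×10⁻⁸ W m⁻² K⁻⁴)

Energy balance: absorbed = emitted ⇒ πR²·S(1−A) = 4πR²·σT_eq⁴, so T_eq⁴ = S(1−A)/(4σ).
T_eq = [3790 × 0.69 / (4 × 5.67×10⁻⁸)]^(1/4) = (1.15×10¹⁰)^(1/4) = 328 K.

T_eq ≈ 328 K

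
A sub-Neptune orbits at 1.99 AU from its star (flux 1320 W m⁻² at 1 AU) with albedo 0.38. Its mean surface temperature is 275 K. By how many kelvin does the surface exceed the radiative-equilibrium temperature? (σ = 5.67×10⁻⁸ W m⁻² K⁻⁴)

S = 1320/1.99² = 333.3 W m⁻².
T_eq = [S(1−A)/(4σ)]^(1/4) = [333.3×0.62/(4×5.67×10⁻⁸)]^(1/4) = 173.7 K.
ΔT = T_surf − T_eq = 275 − 173.7.

ΔT ≈ 101.3 K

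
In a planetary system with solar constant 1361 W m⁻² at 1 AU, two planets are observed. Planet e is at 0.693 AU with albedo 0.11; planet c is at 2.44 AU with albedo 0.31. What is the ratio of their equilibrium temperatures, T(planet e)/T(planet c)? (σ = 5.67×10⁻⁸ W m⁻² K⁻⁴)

T₁/T₂ ≈ 2.000

T_eq = [S₀(1−A)/(4σd²)]^(1/4), so T ∝ (1−A)^(1/4) / √d.
T₁ = [1361×0.89/(4×5.67×10⁻⁸×0.693²)]^(1/4) = 324.74 K.
T₂ = [1361×0.69/(4×5.67×10⁻⁸×2.44²)]^(1/4) = 162.39 K.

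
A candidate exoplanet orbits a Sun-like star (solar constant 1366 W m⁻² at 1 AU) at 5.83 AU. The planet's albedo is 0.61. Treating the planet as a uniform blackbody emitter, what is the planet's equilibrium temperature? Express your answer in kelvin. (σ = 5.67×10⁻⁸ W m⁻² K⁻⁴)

Flux at 5.83 AU: S = 1366/5.83² = 40.2 W m⁻².
Energy balance: absorbed = emitted ⇒ πR²·S(1−A) = 4πR²·σT_eq⁴, so T_eq⁴ = S(1−A)/(4σ).
T_eq = [40.2 × 0.39 / (4 × 5.67×10⁻⁸)]^(1/4) = (6.91×10⁷)^(1/4) = 91.2 K.

T_eq ≈ 91.2 K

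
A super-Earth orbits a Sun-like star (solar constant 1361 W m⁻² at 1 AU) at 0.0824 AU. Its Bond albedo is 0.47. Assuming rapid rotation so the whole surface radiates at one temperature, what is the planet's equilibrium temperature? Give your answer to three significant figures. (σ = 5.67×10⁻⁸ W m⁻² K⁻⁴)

T_eq ≈ 827 K

Flux at 0.0824 AU: S = 1361/0.0824² = 2.00×10⁵ W m⁻².
Energy balance: absorbed = emitted ⇒ πR²·S(1−A) = 4πR²·σT_eq⁴, so T_eq⁴ = S(1−A)/(4σ).
T_eq = [2.00×10⁵ × 0.53 / (4 × 5.67×10⁻⁸)]^(1/4) = (4.68×10¹¹)^(1/4) = 827 K.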